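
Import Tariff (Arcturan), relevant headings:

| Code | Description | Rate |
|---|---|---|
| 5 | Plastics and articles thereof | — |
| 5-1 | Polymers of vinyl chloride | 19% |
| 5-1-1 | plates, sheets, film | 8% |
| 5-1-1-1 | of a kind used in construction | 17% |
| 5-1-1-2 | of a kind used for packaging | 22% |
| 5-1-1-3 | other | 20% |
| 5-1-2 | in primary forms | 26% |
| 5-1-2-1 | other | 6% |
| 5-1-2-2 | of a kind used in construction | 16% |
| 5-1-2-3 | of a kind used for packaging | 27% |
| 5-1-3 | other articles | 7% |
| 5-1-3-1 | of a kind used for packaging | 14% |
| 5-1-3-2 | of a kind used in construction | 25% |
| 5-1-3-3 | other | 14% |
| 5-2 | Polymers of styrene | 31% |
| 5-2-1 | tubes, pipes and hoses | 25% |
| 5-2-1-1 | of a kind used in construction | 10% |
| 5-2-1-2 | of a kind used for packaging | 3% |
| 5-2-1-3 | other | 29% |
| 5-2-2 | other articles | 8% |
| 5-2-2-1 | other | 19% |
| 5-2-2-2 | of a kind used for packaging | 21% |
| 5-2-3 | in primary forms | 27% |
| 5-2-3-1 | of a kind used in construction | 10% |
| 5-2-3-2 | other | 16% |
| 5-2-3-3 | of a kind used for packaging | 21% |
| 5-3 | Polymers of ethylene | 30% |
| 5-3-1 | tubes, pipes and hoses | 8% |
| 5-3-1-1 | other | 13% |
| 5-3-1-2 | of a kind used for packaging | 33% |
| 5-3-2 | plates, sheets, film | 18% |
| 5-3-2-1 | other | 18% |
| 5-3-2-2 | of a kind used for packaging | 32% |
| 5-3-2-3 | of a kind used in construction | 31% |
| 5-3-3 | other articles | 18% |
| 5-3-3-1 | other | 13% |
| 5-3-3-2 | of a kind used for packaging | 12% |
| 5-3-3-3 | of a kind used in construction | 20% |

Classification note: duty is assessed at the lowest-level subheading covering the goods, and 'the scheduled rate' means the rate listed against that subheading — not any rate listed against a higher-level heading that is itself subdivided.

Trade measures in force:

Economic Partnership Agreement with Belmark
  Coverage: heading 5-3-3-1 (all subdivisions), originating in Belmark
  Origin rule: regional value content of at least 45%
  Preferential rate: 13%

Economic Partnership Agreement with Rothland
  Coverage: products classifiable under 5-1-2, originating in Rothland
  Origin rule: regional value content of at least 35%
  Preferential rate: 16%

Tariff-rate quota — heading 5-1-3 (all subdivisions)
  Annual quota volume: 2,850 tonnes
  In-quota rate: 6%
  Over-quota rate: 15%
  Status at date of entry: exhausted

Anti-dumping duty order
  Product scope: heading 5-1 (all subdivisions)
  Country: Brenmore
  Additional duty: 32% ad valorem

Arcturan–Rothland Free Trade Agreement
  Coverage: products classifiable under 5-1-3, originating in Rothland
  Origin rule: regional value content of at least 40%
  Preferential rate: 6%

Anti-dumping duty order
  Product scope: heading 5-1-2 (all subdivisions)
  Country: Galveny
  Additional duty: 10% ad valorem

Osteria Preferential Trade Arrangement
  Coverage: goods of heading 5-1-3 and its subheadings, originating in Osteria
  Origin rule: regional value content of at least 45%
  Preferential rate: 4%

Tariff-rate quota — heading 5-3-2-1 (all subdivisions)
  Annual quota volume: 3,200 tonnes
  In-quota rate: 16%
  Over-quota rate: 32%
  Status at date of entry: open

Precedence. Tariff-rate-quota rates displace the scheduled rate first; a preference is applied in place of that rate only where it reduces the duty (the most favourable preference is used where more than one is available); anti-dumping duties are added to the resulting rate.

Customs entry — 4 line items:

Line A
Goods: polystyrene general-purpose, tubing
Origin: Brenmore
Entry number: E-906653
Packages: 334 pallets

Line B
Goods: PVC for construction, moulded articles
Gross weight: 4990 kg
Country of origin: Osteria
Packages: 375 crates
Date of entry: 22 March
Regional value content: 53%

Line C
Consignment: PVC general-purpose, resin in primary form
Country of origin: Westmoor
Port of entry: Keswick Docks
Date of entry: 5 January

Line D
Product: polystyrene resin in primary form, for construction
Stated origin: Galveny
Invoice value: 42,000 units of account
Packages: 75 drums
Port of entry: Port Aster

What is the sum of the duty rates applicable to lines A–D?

49%

Line A: polystyrene → 5-2; tubing → 5-2-1; general-purpose → 5-2-1-3. Scheduled 29%. No special measure applies. → 29%.
Line B: PVC → 5-1; moulded articles → 5-1-3; for construction → 5-1-3-2. Scheduled 25%. quota on 5-1-3 exhausted → over-quota 15%; Osteria agreement on 5-1-3: RVC ≥ 45% → 4% available; preferential 4%. → 4%.
Line C: PVC → 5-1; resin in primary form → 5-1-2; general-purpose → 5-1-2-1. Scheduled 6%. No special measure applies. → 6%.
Line D: polystyrene → 5-2; resin in primary form → 5-2-3; for construction → 5-2-3-1. Scheduled 10%. No special measure applies. → 10%.
Sum: 29% + 4% + 6% + 10% = 49%.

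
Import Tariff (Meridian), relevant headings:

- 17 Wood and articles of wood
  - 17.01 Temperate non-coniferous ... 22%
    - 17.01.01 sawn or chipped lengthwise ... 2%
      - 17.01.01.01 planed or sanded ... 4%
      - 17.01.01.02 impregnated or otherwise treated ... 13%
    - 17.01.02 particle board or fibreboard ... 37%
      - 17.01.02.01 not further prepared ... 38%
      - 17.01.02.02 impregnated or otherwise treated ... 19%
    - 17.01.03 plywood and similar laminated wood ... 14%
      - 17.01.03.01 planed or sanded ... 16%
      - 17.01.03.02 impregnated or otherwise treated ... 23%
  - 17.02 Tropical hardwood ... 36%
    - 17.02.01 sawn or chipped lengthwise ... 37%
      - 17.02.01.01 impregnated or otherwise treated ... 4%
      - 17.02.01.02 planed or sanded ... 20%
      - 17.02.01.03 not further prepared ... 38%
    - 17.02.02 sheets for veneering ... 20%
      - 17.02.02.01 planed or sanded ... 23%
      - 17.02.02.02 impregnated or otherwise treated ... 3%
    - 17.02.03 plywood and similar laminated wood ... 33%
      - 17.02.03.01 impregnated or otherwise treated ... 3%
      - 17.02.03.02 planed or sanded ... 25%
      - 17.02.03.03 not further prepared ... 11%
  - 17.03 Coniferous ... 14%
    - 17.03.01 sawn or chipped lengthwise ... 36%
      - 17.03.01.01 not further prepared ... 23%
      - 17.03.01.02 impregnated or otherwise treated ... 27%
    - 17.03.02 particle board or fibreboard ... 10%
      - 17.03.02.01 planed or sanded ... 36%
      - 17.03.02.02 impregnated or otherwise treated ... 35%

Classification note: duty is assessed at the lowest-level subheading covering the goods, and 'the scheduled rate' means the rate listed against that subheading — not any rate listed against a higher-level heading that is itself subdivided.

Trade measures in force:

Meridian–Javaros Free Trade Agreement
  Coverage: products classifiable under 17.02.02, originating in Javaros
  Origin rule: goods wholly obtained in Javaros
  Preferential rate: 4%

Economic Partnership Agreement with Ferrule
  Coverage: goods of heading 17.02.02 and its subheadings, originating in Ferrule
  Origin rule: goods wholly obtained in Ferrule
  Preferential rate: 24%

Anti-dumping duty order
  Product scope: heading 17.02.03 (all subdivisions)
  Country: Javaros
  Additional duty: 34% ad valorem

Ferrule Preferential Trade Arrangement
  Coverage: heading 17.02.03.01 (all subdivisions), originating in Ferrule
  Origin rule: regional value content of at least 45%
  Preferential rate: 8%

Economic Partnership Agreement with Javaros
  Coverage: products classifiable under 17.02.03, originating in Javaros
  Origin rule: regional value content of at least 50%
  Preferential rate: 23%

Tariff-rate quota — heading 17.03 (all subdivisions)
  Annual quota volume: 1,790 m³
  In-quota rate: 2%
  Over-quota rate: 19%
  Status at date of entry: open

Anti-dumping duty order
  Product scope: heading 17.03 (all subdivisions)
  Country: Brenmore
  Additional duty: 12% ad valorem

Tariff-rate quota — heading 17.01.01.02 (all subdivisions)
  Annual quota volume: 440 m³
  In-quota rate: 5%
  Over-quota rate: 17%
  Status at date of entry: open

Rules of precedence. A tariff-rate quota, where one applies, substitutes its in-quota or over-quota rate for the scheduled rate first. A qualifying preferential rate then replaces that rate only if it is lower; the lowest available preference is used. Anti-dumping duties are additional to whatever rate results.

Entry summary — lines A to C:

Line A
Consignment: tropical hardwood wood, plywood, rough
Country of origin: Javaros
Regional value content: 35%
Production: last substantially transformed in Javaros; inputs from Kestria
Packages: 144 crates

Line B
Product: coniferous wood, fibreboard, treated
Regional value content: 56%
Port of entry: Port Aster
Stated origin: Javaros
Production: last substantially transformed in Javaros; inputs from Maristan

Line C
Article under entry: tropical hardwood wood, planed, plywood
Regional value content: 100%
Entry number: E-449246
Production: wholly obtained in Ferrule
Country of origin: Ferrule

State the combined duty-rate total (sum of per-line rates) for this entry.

Line A: tropical hardwood → 17.02; plywood → 17.02.03; rough → 17.02.03.03. Scheduled 11%. Javaros agreement on 17.02.02: 17.02.03.03 not covered; Javaros agreement on 17.02.03: RVC < 50%; anti-dumping (Javaros, 17.02.03): +34%; total 11% + 34% = 45%. → 45%.
Line B: coniferous → 17.03; fibreboard → 17.03.02; treated → 17.03.02.02. Scheduled 35%. quota on 17.03 open → in-quota 2%; Javaros agreement on 17.02.02: 17.03.02.02 not covered; Javaros agreement on 17.02.03: 17.03.02.02 not covered. → 2%.
Line C: tropical hardwood → 17.02; plywood → 17.02.03; planed → 17.02.03.02. Scheduled 25%. Ferrule agreement on 17.02.02: 17.02.03.02 not covered; Ferrule agreement on 17.02.03.01: 17.02.03.02 not covered. → 25%.
Sum: 45% + 2% + 25% = 72%.

72%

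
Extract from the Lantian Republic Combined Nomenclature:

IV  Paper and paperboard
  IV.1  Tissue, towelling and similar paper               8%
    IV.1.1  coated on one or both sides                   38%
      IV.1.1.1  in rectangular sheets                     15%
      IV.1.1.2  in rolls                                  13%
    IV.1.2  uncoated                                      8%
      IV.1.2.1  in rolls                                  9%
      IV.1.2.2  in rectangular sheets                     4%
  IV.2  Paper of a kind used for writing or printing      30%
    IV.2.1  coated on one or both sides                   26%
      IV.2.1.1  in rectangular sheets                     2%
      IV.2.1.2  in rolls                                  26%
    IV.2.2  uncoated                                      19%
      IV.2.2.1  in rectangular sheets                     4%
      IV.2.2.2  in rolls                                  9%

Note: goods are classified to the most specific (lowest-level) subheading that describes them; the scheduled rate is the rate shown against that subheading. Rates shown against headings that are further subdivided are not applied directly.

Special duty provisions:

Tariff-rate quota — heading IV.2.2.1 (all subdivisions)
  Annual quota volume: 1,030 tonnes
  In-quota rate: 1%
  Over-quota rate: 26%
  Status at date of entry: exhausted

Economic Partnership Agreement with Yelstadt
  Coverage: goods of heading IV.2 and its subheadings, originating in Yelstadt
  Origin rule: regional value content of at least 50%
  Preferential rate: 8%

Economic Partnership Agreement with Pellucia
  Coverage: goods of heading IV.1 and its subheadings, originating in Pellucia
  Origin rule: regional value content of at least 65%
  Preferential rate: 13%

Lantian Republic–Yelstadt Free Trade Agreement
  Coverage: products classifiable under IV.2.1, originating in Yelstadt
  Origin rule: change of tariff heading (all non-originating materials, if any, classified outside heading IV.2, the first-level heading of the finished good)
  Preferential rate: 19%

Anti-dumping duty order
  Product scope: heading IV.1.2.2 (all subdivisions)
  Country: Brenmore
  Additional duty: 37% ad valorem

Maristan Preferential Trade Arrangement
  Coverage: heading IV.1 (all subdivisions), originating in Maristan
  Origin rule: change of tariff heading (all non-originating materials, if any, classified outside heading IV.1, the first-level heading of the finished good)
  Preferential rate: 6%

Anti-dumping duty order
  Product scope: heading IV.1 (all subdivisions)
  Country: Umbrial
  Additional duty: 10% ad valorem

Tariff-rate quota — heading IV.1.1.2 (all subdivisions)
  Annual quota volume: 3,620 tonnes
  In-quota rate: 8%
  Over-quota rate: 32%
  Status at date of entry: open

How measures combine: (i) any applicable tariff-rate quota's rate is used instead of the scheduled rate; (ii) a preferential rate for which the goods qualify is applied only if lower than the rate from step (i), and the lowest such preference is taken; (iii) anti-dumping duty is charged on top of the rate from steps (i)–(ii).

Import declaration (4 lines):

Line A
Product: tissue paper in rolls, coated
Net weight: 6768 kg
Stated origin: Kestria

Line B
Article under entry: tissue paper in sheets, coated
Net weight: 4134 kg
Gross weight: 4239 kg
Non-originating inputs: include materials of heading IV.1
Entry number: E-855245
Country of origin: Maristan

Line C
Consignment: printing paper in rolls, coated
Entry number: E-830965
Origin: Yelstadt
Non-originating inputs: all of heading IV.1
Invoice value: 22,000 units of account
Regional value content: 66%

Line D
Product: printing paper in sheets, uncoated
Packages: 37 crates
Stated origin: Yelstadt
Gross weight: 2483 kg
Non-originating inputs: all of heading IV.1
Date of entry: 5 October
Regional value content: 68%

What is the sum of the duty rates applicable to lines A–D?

Line A: tissue paper → IV.1; coated → IV.1.1; in rolls → IV.1.1.2. Scheduled 13%. quota on IV.1.1.2 open → in-quota 8%. → 8%.
Line B: tissue paper → IV.1; coated → IV.1.1; in sheets → IV.1.1.1. Scheduled 15%. Maristan agreement on IV.1: CTH not met. → 15%.
Line C: printing paper → IV.2; coated → IV.2.1; in rolls → IV.2.1.2. Scheduled 26%. Yelstadt agreement on IV.2: RVC ≥ 50% → 8% available; Yelstadt agreement on IV.2.1: CTH met → 19% available; preferential 8%. → 8%.
Line D: printing paper → IV.2; uncoated → IV.2.2; in sheets → IV.2.2.1. Scheduled 4%. quota on IV.2.2.1 exhausted → over-quota 26%; Yelstadt agreement on IV.2: RVC ≥ 50% → 8% available; Yelstadt agreement on IV.2.1: IV.2.2.1 not covered; preferential 8%. → 8%.
Sum: 8% + 15% + 8% + 8% = 39%.

39%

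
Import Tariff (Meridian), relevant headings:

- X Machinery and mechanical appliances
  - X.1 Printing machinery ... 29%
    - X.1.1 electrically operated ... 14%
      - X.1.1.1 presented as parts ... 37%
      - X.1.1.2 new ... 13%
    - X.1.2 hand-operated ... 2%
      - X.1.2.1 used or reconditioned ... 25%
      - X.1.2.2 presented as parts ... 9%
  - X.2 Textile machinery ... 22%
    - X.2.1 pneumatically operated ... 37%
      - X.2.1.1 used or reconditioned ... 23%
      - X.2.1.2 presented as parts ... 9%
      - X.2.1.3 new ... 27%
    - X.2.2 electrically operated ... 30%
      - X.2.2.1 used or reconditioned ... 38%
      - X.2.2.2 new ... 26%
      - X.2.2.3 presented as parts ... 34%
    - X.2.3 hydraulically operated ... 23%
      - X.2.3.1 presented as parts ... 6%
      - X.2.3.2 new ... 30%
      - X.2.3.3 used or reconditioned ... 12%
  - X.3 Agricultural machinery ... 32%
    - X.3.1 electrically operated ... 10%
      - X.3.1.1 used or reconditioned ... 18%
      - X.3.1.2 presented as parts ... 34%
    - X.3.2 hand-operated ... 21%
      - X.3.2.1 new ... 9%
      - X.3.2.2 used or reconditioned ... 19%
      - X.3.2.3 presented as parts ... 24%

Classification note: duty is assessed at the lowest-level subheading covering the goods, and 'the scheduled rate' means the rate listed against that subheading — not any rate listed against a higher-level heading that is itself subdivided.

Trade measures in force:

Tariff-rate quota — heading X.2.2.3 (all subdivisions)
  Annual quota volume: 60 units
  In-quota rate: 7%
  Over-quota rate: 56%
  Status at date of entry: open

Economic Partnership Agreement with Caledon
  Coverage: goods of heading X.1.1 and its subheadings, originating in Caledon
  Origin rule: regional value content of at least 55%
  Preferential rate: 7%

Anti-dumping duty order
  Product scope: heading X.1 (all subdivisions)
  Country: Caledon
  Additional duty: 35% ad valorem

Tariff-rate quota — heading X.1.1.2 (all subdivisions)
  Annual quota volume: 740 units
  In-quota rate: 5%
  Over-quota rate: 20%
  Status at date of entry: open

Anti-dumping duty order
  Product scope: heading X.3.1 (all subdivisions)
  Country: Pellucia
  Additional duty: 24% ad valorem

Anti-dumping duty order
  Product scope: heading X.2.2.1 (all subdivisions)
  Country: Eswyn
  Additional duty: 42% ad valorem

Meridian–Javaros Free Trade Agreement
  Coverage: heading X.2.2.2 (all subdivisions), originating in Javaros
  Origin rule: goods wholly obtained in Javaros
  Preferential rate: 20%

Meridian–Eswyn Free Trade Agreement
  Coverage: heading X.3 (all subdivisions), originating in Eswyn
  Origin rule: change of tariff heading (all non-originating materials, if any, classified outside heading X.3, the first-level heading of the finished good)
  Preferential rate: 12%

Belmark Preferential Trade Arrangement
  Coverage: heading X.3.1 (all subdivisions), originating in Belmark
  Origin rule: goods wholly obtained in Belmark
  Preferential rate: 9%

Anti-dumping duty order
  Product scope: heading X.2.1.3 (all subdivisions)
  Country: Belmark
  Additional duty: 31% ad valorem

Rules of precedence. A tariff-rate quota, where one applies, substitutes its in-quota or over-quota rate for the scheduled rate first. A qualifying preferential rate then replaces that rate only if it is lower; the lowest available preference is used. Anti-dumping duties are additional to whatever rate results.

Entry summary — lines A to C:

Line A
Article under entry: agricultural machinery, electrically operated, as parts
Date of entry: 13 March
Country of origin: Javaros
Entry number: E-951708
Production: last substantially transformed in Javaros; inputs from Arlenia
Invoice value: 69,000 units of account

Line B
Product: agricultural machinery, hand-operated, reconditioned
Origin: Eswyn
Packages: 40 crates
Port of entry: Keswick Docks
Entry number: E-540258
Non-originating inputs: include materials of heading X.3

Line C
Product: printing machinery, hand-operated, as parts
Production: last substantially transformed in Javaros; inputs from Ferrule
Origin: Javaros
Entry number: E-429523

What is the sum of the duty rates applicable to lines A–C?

Line A: agricultural → X.3; electrically operated → X.3.1; as parts → X.3.1.2. Scheduled 34%. Javaros agreement on X.2.2.2: X.3.1.2 not covered. → 34%.
Line B: agricultural → X.3; hand-operated → X.3.2; reconditioned → X.3.2.2. Scheduled 19%. Eswyn agreement on X.3: CTH not met. → 19%.
Line C: printing → X.1; hand-operated → X.1.2; as parts → X.1.2.2. Scheduled 9%. Javaros agreement on X.2.2.2: X.1.2.2 not covered. → 9%.
Sum: 34% + 19% + 9% = 62%.

62%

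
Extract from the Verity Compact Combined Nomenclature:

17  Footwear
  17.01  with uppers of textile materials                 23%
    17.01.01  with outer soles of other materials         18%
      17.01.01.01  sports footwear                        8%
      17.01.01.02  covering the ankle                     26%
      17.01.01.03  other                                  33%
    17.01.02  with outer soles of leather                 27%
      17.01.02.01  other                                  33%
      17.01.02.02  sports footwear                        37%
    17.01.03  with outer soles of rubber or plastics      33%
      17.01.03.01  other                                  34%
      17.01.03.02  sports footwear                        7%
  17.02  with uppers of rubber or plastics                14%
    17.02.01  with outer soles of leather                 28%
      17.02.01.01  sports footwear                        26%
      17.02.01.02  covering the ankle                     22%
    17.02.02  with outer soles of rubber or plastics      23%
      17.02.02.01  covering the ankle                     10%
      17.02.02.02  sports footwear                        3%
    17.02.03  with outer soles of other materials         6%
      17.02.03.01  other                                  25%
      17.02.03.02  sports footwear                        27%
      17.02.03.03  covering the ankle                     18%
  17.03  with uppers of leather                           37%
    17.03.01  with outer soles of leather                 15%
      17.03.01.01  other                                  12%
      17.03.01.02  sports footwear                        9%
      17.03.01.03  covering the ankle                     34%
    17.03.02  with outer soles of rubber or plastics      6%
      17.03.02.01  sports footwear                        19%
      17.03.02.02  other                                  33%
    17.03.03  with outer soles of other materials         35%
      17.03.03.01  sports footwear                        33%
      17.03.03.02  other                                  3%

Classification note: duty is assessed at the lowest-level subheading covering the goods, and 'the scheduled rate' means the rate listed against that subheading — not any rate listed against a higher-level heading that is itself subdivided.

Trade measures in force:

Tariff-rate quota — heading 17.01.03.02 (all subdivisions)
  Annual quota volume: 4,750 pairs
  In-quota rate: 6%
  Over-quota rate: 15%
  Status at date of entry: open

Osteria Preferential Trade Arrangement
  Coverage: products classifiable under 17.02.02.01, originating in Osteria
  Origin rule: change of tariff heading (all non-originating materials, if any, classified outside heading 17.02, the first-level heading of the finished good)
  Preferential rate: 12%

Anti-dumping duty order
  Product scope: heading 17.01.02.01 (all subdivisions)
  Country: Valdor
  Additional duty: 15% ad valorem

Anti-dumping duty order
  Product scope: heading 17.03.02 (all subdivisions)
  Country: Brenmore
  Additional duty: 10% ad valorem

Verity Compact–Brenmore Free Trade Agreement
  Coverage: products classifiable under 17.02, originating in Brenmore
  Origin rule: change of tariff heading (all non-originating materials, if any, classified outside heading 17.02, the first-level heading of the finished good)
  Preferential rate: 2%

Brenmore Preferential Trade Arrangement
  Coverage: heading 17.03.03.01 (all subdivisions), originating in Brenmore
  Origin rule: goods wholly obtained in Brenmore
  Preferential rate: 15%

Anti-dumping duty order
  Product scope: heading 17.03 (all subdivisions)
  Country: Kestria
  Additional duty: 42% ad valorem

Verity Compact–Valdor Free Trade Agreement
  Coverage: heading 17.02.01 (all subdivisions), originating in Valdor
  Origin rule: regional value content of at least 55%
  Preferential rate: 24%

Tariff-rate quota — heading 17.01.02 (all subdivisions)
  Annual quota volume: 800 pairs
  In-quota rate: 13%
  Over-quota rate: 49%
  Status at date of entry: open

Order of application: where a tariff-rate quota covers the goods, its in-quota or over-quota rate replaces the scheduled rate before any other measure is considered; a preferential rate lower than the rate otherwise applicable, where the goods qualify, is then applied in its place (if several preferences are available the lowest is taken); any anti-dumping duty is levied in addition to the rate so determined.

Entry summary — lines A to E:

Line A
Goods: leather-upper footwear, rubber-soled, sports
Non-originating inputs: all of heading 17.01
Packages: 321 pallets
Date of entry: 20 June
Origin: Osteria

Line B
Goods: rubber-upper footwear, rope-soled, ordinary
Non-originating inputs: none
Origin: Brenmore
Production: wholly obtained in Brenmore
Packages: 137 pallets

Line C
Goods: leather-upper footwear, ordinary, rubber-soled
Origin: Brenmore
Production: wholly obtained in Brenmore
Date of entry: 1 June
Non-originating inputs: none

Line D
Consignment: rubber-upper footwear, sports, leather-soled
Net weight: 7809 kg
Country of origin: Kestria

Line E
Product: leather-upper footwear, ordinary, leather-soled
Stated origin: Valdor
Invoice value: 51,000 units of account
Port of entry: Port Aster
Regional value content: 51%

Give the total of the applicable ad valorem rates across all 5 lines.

102%

Line A: leather-upper → 17.03; rubber-soled → 17.03.02; sports → 17.03.02.01. Scheduled 19%. Osteria agreement on 17.02.02.01: 17.03.02.01 not covered. → 19%.
Line B: rubber-upper → 17.02; rope-soled → 17.02.03; ordinary → 17.02.03.01. Scheduled 25%. Brenmore agreement on 17.02: CTH met → 2% available; Brenmore agreement on 17.03.03.01: 17.02.03.01 not covered; preferential 2%. → 2%.
Line C: leather-upper → 17.03; rubber-soled → 17.03.02; ordinary → 17.03.02.02. Scheduled 33%. Brenmore agreement on 17.02: 17.03.02.02 not covered; Brenmore agreement on 17.03.03.01: 17.03.02.02 not covered; anti-dumping (Brenmore, 17.03.02): +10%; total 33% + 10% = 43%. → 43%.
Line D: rubber-upper → 17.02; leather-soled → 17.02.01; sports → 17.02.01.01. Scheduled 26%. No special measure applies. → 26%.
Line E: leather-upper → 17.03; leather-soled → 17.03.01; ordinary → 17.03.01.01. Scheduled 12%. Valdor agreement on 17.02.01: 17.03.01.01 not covered. → 12%.
Sum: 19% + 2% + 43% + 26% + 12% = 102%.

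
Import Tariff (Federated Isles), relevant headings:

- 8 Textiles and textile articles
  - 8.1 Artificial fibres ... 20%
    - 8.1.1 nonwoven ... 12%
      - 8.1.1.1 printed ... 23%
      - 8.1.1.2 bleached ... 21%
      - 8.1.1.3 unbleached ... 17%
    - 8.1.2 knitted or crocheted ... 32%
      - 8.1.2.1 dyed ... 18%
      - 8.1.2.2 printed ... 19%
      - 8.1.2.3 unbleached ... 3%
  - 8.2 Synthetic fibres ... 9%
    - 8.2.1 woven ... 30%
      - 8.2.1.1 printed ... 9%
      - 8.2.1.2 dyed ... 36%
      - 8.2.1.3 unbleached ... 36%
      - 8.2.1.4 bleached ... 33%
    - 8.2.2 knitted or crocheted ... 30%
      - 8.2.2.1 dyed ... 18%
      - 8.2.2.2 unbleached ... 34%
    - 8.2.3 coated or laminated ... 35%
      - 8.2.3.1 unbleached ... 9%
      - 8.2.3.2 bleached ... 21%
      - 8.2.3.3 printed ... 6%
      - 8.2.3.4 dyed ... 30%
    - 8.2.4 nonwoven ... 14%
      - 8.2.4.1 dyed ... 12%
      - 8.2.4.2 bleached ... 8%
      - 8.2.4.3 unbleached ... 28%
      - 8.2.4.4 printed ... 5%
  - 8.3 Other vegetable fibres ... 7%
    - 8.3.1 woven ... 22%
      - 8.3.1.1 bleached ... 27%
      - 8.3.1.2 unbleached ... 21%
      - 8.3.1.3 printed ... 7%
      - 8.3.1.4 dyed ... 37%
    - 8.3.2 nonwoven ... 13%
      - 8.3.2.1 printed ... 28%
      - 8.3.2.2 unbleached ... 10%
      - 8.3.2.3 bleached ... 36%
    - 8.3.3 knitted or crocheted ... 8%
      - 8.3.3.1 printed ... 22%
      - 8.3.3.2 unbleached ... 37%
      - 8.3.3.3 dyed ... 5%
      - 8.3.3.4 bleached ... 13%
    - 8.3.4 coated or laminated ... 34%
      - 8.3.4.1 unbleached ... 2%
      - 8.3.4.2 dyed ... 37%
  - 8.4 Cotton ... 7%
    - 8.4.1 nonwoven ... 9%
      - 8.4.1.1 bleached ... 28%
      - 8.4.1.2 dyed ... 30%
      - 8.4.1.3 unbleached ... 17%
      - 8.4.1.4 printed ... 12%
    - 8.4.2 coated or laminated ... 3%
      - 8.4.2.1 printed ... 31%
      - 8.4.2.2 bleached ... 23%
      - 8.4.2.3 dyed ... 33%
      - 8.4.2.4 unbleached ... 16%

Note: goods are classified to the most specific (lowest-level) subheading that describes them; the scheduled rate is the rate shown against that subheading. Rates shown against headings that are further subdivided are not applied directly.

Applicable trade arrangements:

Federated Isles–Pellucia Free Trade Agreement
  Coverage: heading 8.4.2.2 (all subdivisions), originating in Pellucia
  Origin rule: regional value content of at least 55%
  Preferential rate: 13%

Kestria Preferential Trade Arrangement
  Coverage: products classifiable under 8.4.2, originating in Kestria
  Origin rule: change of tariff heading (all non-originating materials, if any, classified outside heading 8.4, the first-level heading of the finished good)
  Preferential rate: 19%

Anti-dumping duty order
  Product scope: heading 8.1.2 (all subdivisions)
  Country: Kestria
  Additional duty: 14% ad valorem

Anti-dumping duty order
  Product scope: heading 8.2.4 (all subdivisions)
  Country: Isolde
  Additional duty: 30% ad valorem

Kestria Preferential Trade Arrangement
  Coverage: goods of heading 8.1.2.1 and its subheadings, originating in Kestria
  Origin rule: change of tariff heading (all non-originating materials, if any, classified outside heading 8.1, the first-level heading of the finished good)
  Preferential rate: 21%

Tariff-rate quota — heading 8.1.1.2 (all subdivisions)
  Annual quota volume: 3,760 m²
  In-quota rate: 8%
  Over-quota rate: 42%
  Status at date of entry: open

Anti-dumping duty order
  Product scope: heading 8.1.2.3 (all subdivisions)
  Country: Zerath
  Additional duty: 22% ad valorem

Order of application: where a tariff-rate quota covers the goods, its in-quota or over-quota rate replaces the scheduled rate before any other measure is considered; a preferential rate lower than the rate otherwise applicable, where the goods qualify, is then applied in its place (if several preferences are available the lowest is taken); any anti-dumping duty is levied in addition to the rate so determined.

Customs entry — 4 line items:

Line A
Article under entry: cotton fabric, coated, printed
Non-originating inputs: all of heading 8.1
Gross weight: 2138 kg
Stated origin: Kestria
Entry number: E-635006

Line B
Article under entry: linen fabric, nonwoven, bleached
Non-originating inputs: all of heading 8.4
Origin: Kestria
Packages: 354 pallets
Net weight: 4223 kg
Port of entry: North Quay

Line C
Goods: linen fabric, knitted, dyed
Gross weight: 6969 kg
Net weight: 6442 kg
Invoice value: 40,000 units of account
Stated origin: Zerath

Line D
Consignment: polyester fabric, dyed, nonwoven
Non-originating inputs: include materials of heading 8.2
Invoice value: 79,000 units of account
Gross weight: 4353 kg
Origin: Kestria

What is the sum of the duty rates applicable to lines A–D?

72%

Line A: cotton → 8.4; coated → 8.4.2; printed → 8.4.2.1. Scheduled 31%. Kestria agreement on 8.4.2: CTH met → 19% available; Kestria agreement on 8.1.2.1: 8.4.2.1 not covered; preferential 19%. → 19%.
Line B: linen → 8.3; nonwoven → 8.3.2; bleached → 8.3.2.3. Scheduled 36%. Kestria agreement on 8.4.2: 8.3.2.3 not covered; Kestria agreement on 8.1.2.1: 8.3.2.3 not covered. → 36%.
Line C: linen → 8.3; knitted → 8.3.3; dyed → 8.3.3.3. Scheduled 5%. No special measure applies. → 5%.
Line D: polyester → 8.2; nonwoven → 8.2.4; dyed → 8.2.4.1. Scheduled 12%. Kestria agreement on 8.4.2: 8.2.4.1 not covered; Kestria agreement on 8.1.2.1: 8.2.4.1 not covered. → 12%.
Sum: 19% + 36% + 5% + 12% = 72%.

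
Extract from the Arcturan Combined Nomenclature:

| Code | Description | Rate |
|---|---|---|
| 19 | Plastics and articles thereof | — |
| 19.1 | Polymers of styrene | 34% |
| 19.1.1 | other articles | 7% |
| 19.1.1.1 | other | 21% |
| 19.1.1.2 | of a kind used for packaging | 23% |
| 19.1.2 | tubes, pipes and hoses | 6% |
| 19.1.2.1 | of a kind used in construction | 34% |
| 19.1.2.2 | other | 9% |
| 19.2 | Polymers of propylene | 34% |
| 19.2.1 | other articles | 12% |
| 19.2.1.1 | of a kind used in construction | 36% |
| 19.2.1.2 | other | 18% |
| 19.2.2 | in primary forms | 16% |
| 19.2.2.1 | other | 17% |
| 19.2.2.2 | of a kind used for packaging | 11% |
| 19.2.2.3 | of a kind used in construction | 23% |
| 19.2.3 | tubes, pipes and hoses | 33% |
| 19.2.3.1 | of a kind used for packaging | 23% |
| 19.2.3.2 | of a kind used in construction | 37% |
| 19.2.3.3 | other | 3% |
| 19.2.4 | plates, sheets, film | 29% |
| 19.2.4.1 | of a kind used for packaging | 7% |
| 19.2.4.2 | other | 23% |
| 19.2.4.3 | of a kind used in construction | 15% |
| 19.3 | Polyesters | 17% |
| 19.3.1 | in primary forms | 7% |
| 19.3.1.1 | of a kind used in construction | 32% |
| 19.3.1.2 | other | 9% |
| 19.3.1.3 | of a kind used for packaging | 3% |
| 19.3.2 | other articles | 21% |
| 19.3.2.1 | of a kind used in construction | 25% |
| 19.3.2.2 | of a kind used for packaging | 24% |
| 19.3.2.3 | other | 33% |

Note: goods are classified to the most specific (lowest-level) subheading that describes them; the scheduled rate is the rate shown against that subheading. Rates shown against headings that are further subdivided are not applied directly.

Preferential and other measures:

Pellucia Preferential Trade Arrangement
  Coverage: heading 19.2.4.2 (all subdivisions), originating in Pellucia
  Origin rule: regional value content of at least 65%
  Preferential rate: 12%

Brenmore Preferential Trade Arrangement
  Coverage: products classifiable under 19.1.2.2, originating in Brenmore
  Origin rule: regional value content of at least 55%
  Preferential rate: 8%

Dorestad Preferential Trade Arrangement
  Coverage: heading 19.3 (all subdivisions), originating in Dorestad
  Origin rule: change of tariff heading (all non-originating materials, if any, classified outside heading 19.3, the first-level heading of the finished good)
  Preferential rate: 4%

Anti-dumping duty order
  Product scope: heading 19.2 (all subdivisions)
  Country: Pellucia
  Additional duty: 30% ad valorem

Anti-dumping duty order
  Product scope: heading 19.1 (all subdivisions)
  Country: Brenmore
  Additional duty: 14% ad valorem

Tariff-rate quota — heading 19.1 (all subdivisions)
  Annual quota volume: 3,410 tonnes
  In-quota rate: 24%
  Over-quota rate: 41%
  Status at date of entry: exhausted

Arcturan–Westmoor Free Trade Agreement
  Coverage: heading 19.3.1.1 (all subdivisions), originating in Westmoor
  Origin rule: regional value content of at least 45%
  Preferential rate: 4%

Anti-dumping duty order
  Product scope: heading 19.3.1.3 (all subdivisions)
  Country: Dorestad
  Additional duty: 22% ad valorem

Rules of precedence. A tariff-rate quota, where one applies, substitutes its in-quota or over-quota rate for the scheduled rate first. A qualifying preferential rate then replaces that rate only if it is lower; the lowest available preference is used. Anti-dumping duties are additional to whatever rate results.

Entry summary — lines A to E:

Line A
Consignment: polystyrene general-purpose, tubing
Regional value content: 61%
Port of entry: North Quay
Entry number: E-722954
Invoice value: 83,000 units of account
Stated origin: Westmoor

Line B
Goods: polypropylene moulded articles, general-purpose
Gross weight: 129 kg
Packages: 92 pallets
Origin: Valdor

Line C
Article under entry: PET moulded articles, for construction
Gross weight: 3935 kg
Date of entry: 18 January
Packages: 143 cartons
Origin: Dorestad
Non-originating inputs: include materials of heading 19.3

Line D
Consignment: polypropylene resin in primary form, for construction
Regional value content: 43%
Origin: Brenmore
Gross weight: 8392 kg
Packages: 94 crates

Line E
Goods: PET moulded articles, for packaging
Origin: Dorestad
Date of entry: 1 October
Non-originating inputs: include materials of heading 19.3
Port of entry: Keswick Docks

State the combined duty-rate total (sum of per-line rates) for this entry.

131%

Line A: polystyrene → 19.1; tubing → 19.1.2; general-purpose → 19.1.2.2. Scheduled 9%. quota on 19.1 exhausted → over-quota 41%; Westmoor agreement on 19.3.1.1: 19.1.2.2 not covered. → 41%.
Line B: polypropylene → 19.2; moulded articles → 19.2.1; general-purpose → 19.2.1.2. Scheduled 18%. No special measure applies. → 18%.
Line C: PET → 19.3; moulded articles → 19.3.2; for construction → 19.3.2.1. Scheduled 25%. Dorestad agreement on 19.3: CTH not met. → 25%.
Line D: polypropylene → 19.2; resin in primary form → 19.2.2; for construction → 19.2.2.3. Scheduled 23%. Brenmore agreement on 19.1.2.2: 19.2.2.3 not covered. → 23%.
Line E: PET → 19.3; moulded articles → 19.3.2; for packaging → 19.3.2.2. Scheduled 24%. Dorestad agreement on 19.3: CTH not met. → 24%.
Sum: 41% + 18% + 25% + 23% + 24% = 131%.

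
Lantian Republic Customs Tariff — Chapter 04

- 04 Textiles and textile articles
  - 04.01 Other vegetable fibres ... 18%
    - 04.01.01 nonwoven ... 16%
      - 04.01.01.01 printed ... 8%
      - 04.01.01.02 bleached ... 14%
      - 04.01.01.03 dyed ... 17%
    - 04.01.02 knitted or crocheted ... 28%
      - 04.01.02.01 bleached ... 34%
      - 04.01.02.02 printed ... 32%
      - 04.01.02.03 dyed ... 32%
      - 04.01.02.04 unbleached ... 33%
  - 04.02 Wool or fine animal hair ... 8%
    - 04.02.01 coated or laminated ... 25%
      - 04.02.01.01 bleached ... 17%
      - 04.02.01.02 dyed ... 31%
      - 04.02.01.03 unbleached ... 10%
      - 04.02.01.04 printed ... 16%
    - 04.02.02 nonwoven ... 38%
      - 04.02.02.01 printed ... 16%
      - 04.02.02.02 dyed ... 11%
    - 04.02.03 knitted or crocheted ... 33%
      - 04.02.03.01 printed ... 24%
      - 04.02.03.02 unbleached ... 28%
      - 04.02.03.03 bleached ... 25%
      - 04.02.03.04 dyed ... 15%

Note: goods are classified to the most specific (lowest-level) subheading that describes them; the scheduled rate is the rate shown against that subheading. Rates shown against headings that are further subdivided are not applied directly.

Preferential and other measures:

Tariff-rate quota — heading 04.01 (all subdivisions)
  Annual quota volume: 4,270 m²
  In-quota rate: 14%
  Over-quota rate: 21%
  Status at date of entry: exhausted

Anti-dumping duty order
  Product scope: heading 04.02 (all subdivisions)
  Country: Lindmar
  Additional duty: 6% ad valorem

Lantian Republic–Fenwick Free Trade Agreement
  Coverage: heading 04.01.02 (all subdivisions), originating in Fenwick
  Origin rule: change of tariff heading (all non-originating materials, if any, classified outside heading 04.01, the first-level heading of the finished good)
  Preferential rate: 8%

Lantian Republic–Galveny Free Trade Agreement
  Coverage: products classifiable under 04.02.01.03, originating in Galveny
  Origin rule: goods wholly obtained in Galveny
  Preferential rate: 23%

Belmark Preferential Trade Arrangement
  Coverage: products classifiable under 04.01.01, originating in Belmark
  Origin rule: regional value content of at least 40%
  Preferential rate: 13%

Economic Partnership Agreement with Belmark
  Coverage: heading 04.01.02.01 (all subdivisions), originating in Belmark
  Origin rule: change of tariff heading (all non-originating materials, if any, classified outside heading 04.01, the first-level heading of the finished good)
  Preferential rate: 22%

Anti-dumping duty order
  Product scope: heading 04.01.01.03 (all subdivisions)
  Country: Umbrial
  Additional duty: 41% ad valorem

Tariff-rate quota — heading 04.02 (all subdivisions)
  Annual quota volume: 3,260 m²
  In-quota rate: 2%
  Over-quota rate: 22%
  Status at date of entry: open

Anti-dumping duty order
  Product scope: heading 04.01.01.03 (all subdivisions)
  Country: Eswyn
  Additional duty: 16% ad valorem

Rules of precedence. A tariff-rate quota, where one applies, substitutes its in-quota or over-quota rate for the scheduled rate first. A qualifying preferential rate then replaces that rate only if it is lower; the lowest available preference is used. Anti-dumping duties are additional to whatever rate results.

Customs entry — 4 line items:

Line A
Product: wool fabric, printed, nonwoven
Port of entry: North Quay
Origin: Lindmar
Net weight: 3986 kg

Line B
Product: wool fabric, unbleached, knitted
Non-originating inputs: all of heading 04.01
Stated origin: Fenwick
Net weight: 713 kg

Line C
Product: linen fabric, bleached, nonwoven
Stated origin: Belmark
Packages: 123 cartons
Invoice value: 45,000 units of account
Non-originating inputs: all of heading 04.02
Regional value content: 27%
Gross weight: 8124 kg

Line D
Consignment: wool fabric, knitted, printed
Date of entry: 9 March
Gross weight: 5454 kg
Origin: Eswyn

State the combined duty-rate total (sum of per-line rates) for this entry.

Line A: wool → 04.02; nonwoven → 04.02.02; printed → 04.02.02.01. Scheduled 16%. quota on 04.02 open → in-quota 2%; anti-dumping (Lindmar, 04.02): +6%; total 2% + 6% = 8%. → 8%.
Line B: wool → 04.02; knitted → 04.02.03; unbleached → 04.02.03.02. Scheduled 28%. quota on 04.02 open → in-quota 2%; Fenwick agreement on 04.01.02: 04.02.03.02 not covered. → 2%.
Line C: linen → 04.01; nonwoven → 04.01.01; bleached → 04.01.01.02. Scheduled 14%. quota on 04.01 exhausted → over-quota 21%; Belmark agreement on 04.01.01: RVC < 40%; Belmark agreement on 04.01.02.01: 04.01.01.02 not covered. → 21%.
Line D: wool → 04.02; knitted → 04.02.03; printed → 04.02.03.01. Scheduled 24%. quota on 04.02 open → in-quota 2%. → 2%.
Sum: 8% + 2% + 21% + 2% = 33%.

33%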